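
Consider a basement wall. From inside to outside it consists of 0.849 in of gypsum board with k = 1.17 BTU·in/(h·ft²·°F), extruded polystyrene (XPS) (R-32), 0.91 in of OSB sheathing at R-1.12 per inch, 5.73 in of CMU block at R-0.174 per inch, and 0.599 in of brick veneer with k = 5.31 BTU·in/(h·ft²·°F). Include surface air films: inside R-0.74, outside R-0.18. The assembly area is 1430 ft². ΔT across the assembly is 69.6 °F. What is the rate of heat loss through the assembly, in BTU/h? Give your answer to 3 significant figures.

0.849/1.17 = 0.7256
0.91 × 1.12 = 1.019
5.73 × 0.174 = 0.997
0.599/5.31 = 0.1128
R_total = 0.74 + 0.7256 + 32 + 1.019 + 0.997 + 0.1128 + 0.18 = 35.77 ft²·°F·h/BTU
Q = A·ΔT/R = 1430 × 69.6 / 35.77 = 2782 BTU/h

2780 BTU/h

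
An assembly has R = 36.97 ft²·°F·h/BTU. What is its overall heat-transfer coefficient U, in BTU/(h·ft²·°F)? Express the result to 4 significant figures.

U = 1/R = 1/36.97 = 0.027049

0.02705 BTU/(h·ft²·°F)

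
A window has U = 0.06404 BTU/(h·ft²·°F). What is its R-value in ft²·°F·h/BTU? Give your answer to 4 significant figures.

15.62 ft²·°F·h/BTU

R = 1/U = 1/0.06404 = 15.615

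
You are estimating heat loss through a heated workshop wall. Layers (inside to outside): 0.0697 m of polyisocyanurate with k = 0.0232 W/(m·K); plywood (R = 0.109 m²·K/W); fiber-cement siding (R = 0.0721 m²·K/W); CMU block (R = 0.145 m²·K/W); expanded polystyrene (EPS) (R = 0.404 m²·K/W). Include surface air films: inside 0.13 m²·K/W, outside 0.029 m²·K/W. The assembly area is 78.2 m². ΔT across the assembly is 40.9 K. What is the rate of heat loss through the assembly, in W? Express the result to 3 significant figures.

821 W

0.0697/0.0232 = 3.004
R_total = 0.13 + 3.004 + 0.109 + 0.0721 + 0.145 + 0.404 + 0.029 = 3.893 m²·K/W
Q = A·ΔT/R = 78.2 × 40.9 / 3.893 = 821.5 W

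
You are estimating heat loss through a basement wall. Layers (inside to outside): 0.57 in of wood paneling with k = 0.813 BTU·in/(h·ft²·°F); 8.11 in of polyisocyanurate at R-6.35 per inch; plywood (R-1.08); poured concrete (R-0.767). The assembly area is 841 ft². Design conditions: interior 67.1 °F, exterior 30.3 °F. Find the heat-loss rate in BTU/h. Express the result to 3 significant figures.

573 BTU/h

0.57/0.813 = 0.7011
8.11 × 6.35 = 51.5
R_total = 0.7011 + 51.5 + 1.08 + 0.767 = 54.05 ft²·°F·h/BTU
Q = A·ΔT/R = 841 × (67.1 − 30.3) / 54.05 = 572.6 BTU/h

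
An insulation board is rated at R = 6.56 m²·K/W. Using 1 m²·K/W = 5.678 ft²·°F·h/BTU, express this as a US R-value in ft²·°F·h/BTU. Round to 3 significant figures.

37.2 ft²·°F·h/BTU

R_US = 6.56 × 5.678 = 37.25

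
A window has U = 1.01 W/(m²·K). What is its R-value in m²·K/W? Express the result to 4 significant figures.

R = 1/U = 1/1.01 = 0.9901

0.9901 m²·K/W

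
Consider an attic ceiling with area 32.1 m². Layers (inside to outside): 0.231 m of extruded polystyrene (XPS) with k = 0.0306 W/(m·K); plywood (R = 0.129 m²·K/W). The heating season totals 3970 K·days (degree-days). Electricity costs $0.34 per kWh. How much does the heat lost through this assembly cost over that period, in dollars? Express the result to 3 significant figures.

135 dollars

0.231/0.0306 = 7.549
R_total = 7.549 + 0.129 = 7.678 m²·K/W
E = A × HDD × 24 / R / 1000 = 32.1 × 3970 × 24 / 7.678 / 1000 = 398.3 kWh
Cost = 398.3 × 0.34 = $135.4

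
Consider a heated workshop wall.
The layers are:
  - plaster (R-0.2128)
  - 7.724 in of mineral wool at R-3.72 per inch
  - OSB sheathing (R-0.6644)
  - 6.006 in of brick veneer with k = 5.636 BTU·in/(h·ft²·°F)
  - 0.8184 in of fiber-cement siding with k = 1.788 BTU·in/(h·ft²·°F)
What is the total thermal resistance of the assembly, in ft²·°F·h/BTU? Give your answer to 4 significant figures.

7.724 × 3.72 = 28.733
6.006/5.636 = 1.0656
0.8184/1.788 = 0.45772
R_total = 0.2128 + 28.733 + 0.6644 + 1.0656 + 0.45772 = 31.134 ft²·°F·h/BTU

31.13 ft²·°F·h/BTU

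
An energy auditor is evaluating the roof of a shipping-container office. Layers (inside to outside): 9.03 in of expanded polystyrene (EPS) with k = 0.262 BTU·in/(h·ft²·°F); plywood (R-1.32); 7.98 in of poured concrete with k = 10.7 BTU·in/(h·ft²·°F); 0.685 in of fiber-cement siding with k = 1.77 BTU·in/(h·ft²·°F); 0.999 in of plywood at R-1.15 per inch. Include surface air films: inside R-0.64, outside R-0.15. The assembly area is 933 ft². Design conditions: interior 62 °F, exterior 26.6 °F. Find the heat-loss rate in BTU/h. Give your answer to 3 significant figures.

9.03/0.262 = 34.47
7.98/10.7 = 0.7458
0.685/1.77 = 0.387
0.999 × 1.15 = 1.149
R_total = 0.64 + 34.47 + 1.32 + 0.7458 + 0.387 + 1.149 + 0.15 = 38.86 ft²·°F·h/BTU
Q = A·ΔT/R = 933 × (62 − 26.6) / 38.86 = 850 BTU/h

850 BTU/h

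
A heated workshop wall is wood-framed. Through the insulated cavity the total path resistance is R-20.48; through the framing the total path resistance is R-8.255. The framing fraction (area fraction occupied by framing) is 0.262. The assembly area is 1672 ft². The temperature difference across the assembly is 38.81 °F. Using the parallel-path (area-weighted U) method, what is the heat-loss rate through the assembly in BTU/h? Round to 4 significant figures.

U_eff = 0.738/20.48 + 0.262/8.255 = 0.036035 + 0.031738 = 0.067773
R_eff = 1/U_eff = 14.755 ft²·°F·h/BTU
Q = 1672 × 38.81 / 14.755 = 4397.8 BTU/h

4398 BTU/h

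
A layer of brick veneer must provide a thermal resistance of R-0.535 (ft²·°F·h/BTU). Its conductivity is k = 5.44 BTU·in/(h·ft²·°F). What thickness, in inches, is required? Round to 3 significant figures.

2.91 in

L = R × k = 0.535 × 5.44 = 2.91 in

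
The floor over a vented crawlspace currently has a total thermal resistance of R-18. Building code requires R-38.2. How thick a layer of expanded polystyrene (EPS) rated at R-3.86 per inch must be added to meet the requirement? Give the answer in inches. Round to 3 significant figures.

ΔR = 38.2 − 18 = 20.2 ft²·°F·h/BTU
L = ΔR / (R/in) = 20.2/3.86 = 5.233 in

5.23 in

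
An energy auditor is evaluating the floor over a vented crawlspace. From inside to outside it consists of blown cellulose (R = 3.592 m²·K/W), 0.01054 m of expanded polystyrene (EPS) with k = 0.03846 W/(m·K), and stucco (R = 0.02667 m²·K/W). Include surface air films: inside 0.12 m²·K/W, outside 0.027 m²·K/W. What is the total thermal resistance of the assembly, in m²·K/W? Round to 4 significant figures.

0.01054/0.03846 = 0.27405
R_total = 0.12 + 3.592 + 0.27405 + 0.02667 + 0.027 = 4.0397 m²·K/W

4.040 m²·K/W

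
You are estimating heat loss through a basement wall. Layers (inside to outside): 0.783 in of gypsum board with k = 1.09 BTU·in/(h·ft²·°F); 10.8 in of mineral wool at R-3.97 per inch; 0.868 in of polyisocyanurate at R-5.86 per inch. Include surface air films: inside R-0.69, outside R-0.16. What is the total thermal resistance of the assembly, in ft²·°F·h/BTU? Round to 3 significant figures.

0.783/1.09 = 0.7183
10.8 × 3.97 = 42.88
0.868 × 5.86 = 5.086
R_total = 0.69 + 0.7183 + 42.88 + 5.086 + 0.16 = 49.53 ft²·°F·h/BTU

49.5 ft²·°F·h/BTU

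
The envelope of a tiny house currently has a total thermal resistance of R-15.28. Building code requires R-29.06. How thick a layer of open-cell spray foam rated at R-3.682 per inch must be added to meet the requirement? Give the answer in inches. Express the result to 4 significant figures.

3.743 in

ΔR = 29.06 − 15.28 = 13.78 ft²·°F·h/BTU
L = ΔR / (R/in) = 13.78/3.682 = 3.7425 in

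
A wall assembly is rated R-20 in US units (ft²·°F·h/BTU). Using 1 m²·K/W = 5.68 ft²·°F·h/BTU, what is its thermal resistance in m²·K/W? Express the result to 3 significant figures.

3.52 m²·K/W

R_SI = 20/5.68 = 3.521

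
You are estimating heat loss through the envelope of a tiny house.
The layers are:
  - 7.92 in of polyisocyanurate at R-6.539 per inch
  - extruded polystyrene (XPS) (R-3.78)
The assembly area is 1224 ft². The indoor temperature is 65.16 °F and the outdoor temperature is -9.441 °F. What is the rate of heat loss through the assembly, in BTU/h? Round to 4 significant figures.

7.92 × 6.539 = 51.789
R_total = 51.789 + 3.78 = 55.569 ft²·°F·h/BTU
Q = A·ΔT/R = 1224 × (65.16 − (-9.441)) / 55.569 = 1643.2 BTU/h

1643 BTU/h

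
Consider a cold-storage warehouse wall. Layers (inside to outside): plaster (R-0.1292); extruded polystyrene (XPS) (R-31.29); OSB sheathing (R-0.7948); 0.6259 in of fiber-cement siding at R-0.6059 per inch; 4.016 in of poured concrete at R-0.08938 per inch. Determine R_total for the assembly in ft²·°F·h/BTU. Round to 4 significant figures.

0.6259 × 0.6059 = 0.37923
4.016 × 0.08938 = 0.35895
R_total = 0.1292 + 31.29 + 0.7948 + 0.37923 + 0.35895 = 32.952 ft²·°F·h/BTU

32.95 ft²·°F·h/BTU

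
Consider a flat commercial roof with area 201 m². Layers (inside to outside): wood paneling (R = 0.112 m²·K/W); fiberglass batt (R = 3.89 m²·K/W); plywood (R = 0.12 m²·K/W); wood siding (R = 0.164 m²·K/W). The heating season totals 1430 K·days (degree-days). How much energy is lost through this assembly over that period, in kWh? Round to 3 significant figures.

1610 kWh

R_total = 0.112 + 3.89 + 0.12 + 0.164 = 4.286 m²·K/W
E = A × HDD × 24 / R / 1000 = 201 × 1430 × 24 / 4.286 / 1000 = 1610 kWh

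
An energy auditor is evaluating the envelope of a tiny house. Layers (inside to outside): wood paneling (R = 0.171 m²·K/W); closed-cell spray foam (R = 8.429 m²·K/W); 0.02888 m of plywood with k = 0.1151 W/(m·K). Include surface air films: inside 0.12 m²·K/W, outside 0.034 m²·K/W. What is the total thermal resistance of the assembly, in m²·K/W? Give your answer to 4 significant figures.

0.02888/0.1151 = 0.25091
R_total = 0.12 + 0.171 + 8.429 + 0.25091 + 0.034 = 9.0049 m²·K/W

9.005 m²·K/W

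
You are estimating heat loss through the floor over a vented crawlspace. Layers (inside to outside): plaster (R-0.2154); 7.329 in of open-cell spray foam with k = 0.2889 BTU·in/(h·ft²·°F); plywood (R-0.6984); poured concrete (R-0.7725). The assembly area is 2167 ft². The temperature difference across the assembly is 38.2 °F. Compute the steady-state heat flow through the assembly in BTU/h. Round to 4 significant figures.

3060 BTU/h

7.329/0.2889 = 25.369
R_total = 0.2154 + 25.369 + 0.6984 + 0.7725 = 27.055 ft²·°F·h/BTU
Q = A·ΔT/R = 2167 × 38.2 / 27.055 = 3059.7 BTU/h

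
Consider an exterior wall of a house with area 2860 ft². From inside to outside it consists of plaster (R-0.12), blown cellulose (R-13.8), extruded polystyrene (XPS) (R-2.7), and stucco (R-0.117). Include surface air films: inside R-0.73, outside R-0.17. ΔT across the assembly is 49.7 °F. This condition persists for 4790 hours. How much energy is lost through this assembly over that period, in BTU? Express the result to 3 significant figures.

38600000 BTU

R_total = 0.73 + 0.12 + 13.8 + 2.7 + 0.117 + 0.17 = 17.64 ft²·°F·h/BTU
Q = 2860 × 49.7 / 17.64 = 8059 BTU/h
E = 8059 × 4790 = 38600000 BTU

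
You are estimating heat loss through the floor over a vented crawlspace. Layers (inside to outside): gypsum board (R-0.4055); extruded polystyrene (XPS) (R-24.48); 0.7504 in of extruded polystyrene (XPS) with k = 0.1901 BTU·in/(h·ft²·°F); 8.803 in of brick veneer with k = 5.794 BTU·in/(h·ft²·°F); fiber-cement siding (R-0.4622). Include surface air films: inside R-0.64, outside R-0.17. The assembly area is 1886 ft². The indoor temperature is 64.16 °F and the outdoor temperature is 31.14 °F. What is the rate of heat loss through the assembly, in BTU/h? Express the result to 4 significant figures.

1969 BTU/h

0.7504/0.1901 = 3.9474
8.803/5.794 = 1.5193
R_total = 0.64 + 0.4055 + 24.48 + 3.9474 + 1.5193 + 0.4622 + 0.17 = 31.624 ft²·°F·h/BTU
Q = A·ΔT/R = 1886 × (64.16 − 31.14) / 31.624 = 1969.2 BTU/h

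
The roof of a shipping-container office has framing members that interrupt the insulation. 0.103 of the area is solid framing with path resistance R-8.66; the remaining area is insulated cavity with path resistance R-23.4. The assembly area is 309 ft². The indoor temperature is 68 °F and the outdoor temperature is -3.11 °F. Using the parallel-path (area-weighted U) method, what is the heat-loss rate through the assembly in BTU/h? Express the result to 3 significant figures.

U_eff = 0.897/23.4 + 0.103/8.66 = 0.03833 + 0.01189 = 0.05023
R_eff = 1/U_eff = 19.91 ft²·°F·h/BTU
Q = 309 × (68 − (-3.11)) / 19.91 = 1104 BTU/h

1100 BTU/h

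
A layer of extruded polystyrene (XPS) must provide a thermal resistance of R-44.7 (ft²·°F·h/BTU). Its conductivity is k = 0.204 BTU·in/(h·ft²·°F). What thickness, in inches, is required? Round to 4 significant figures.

L = R × k = 44.7 × 0.204 = 9.1188 in

9.119 in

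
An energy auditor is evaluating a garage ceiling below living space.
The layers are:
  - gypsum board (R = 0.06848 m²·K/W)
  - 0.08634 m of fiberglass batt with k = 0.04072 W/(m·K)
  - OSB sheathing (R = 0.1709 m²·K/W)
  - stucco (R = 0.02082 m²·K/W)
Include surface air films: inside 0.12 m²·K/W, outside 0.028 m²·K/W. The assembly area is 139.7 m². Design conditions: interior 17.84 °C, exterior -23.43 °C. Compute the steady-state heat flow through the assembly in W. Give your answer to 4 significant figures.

0.08634/0.04072 = 2.1203
R_total = 0.12 + 0.06848 + 2.1203 + 0.1709 + 0.02082 + 0.028 = 2.5285 m²·K/W
Q = A·ΔT/R = 139.7 × (17.84 − (-23.43)) / 2.5285 = 2280.1 W

2280 W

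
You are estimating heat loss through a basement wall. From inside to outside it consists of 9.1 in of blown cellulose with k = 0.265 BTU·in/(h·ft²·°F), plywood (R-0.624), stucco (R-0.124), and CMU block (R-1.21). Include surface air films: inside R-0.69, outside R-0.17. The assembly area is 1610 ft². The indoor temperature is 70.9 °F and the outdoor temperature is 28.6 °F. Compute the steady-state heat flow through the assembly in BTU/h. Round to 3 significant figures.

1830 BTU/h

9.1/0.265 = 34.34
R_total = 0.69 + 34.34 + 0.624 + 0.124 + 1.21 + 0.17 = 37.16 ft²·°F·h/BTU
Q = A·ΔT/R = 1610 × (70.9 − 28.6) / 37.16 = 1833 BTU/h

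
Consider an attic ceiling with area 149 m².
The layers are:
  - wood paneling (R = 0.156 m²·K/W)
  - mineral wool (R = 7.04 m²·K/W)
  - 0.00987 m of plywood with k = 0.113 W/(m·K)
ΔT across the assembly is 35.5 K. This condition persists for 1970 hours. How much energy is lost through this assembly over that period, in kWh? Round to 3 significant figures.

0.00987/0.113 = 0.08735
R_total = 0.156 + 7.04 + 0.08735 = 7.283 m²·K/W
Q = 149 × 35.5 / 7.283 = 726.2 W
E = 726.2 W × 1970 h / 1000 = 1431 kWh

1430 kWh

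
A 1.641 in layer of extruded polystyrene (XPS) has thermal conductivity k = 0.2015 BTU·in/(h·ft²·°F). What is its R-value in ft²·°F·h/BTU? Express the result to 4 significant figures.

8.144 ft²·°F·h/BTU

R = L/k = 1.641/0.2015 = 8.1439 ft²·°F·h/BTU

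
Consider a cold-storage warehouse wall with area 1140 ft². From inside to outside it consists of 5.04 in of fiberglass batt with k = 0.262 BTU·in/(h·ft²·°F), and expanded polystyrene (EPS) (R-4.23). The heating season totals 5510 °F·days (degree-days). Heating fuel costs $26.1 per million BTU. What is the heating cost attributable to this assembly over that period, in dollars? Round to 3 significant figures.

5.04/0.262 = 19.24
R_total = 19.24 + 4.23 = 23.47 ft²·°F·h/BTU
E = A × HDD × 24 / R = 1140 × 5510 × 24 / 23.47 = 6424000 BTU
Cost = 6424000/10⁶ × 26.1 = $167.7

168 dollars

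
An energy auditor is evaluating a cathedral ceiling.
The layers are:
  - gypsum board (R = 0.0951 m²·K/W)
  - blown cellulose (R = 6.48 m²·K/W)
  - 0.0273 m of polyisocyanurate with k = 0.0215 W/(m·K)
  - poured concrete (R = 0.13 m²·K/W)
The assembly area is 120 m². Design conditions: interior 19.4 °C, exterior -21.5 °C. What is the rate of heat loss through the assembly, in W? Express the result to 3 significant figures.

0.0273/0.0215 = 1.27
R_total = 0.0951 + 6.48 + 1.27 + 0.13 = 7.975 m²·K/W
Q = A·ΔT/R = 120 × (19.4 − (-21.5)) / 7.975 = 615.4 W

615 W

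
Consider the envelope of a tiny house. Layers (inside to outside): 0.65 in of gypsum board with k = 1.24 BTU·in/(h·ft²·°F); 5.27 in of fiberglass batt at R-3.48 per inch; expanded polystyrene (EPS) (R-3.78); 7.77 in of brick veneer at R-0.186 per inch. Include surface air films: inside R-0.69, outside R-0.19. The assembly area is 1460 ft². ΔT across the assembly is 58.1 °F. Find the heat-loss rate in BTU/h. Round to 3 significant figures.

0.65/1.24 = 0.5242
5.27 × 3.48 = 18.34
7.77 × 0.186 = 1.445
R_total = 0.69 + 0.5242 + 18.34 + 3.78 + 1.445 + 0.19 = 24.97 ft²·°F·h/BTU
Q = A·ΔT/R = 1460 × 58.1 / 24.97 = 3397 BTU/h

3400 BTU/h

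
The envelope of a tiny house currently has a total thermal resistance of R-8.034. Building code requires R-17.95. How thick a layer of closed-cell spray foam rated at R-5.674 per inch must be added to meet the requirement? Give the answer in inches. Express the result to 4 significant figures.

1.748 in

ΔR = 17.95 − 8.034 = 9.916 ft²·°F·h/BTU
L = ΔR / (R/in) = 9.916/5.674 = 1.7476 in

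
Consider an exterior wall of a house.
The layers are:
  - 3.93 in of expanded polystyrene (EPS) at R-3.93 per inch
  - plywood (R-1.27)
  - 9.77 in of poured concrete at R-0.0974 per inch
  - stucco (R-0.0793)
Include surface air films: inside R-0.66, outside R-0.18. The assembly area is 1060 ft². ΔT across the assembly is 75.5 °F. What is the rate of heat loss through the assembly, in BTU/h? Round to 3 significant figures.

3.93 × 3.93 = 15.44
9.77 × 0.0974 = 0.9516
R_total = 0.66 + 15.44 + 1.27 + 0.9516 + 0.0793 + 0.18 = 18.59 ft²·°F·h/BTU
Q = A·ΔT/R = 1060 × 75.5 / 18.59 = 4306 BTU/h

4310 BTU/h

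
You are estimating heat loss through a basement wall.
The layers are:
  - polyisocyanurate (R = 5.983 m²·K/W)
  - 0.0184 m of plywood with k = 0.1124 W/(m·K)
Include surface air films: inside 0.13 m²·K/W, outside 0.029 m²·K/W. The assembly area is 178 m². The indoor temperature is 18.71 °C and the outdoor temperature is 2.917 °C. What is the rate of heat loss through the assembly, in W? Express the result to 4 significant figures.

445.8 W

0.0184/0.1124 = 0.1637
R_total = 0.13 + 5.983 + 0.1637 + 0.029 = 6.3057 m²·K/W
Q = A·ΔT/R = 178 × (18.71 − 2.917) / 6.3057 = 445.81 W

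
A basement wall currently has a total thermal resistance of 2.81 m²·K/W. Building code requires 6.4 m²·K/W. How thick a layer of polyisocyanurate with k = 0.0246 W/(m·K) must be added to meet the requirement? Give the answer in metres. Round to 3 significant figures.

0.0883 m

ΔR = 6.4 − 2.81 = 3.59 m²·K/W
L = ΔR × k = 3.59 × 0.0246 = 0.08831 m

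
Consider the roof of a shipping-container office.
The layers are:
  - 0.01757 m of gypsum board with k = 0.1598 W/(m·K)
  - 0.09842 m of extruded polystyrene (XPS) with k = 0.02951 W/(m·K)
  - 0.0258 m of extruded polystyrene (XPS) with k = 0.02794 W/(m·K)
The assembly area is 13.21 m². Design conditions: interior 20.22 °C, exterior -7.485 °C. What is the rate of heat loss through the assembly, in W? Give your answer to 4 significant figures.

0.01757/0.1598 = 0.10995
0.09842/0.02951 = 3.3351
0.0258/0.02794 = 0.92341
R_total = 0.10995 + 3.3351 + 0.92341 = 4.3685 m²·K/W
Q = A·ΔT/R = 13.21 × (20.22 − (-7.485)) / 4.3685 = 83.778 W

83.78 W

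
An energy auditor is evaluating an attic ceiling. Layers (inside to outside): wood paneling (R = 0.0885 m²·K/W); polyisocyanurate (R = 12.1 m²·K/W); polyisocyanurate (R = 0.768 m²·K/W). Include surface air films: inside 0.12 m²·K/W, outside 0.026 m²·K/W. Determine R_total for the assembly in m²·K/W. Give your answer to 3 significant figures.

13.1 m²·K/W

R_total = 0.12 + 0.0885 + 12.1 + 0.768 + 0.026 = 13.1 m²·K/W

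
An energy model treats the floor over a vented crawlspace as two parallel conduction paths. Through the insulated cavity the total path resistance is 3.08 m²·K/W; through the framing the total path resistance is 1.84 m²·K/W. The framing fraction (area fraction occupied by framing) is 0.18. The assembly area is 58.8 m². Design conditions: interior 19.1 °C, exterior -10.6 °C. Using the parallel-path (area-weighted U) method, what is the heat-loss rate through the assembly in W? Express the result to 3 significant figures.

U_eff = 0.82/3.08 + 0.18/1.84 = 0.2662 + 0.09783 = 0.3641
R_eff = 1/U_eff = 2.747 m²·K/W
Q = 58.8 × (19.1 − (-10.6)) / 2.747 = 635.8 W

636 W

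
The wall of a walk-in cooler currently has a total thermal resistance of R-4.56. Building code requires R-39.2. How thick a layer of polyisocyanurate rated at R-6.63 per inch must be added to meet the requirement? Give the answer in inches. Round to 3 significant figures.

ΔR = 39.2 − 4.56 = 34.64 ft²·°F·h/BTU
L = ΔR / (R/in) = 34.64/6.63 = 5.225 in

5.22 in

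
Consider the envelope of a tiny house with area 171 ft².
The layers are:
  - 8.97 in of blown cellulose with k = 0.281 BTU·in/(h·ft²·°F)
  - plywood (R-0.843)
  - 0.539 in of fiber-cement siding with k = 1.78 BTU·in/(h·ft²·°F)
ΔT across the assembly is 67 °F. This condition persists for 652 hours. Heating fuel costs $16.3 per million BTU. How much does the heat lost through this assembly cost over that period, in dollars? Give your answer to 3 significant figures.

8.97/0.281 = 31.92
0.539/1.78 = 0.3028
R_total = 31.92 + 0.843 + 0.3028 = 33.07 ft²·°F·h/BTU
Q = 171 × 67 / 33.07 = 346.5 BTU/h
E = 346.5 × 652 = 225900 BTU
Cost = 225900/10⁶ × 16.3 = $3.682

3.68 dollars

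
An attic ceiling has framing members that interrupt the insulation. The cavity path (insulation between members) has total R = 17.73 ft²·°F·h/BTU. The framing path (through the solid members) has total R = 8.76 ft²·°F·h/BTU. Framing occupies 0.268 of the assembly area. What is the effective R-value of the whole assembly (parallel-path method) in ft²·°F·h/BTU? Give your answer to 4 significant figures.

13.91 ft²·°F·h/BTU

U_eff = 0.732/17.73 + 0.268/8.76 = 0.041286 + 0.030594 = 0.07188
R_eff = 1/U_eff = 13.912 ft²·°F·h/BTU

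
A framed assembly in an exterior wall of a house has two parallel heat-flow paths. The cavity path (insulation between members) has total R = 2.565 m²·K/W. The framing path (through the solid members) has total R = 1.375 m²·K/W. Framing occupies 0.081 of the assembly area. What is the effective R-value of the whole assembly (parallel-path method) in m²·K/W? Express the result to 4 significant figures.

2.397 m²·K/W

U_eff = 0.919/2.565 + 0.081/1.375 = 0.35828 + 0.058909 = 0.41719
R_eff = 1/U_eff = 2.397 m²·K/W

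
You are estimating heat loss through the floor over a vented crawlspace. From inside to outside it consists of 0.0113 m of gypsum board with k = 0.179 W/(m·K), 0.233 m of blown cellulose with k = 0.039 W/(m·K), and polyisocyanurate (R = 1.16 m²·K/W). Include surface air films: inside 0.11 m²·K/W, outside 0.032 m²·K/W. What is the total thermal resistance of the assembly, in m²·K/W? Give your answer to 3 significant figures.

7.34 m²·K/W

0.0113/0.179 = 0.06313
0.233/0.039 = 5.974
R_total = 0.11 + 0.06313 + 5.974 + 1.16 + 0.032 = 7.339 m²·K/W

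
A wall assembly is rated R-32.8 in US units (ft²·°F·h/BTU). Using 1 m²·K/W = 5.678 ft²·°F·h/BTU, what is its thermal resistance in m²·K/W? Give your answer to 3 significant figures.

5.78 m²·K/W

R_SI = 32.8/5.678 = 5.777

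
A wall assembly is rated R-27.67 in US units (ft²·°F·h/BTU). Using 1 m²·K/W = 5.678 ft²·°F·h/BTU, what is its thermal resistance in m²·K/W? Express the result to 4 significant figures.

4.873 m²·K/W

R_SI = 27.67/5.678 = 4.8732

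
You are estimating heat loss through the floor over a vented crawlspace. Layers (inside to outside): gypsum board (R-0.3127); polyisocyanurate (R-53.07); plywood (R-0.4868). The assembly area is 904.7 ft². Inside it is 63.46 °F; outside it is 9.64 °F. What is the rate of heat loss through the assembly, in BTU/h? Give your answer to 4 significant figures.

R_total = 0.3127 + 53.07 + 0.4868 = 53.87 ft²·°F·h/BTU
Q = A·ΔT/R = 904.7 × (63.46 − 9.64) / 53.87 = 903.87 BTU/h

903.9 BTU/h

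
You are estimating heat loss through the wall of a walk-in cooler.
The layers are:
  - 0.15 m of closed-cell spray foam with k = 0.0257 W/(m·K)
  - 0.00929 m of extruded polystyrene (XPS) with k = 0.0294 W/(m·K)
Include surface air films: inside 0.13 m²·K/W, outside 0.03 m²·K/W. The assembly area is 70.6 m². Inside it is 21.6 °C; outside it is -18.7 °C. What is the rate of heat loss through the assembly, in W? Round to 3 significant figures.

451 W

0.15/0.0257 = 5.837
0.00929/0.0294 = 0.316
R_total = 0.13 + 5.837 + 0.316 + 0.03 = 6.313 m²·K/W
Q = A·ΔT/R = 70.6 × (21.6 − (-18.7)) / 6.313 = 450.7 W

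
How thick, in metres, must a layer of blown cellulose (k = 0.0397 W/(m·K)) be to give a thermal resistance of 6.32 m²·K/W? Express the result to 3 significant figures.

L = R·k = 6.32 × 0.0397 = 0.2509 m

0.251 m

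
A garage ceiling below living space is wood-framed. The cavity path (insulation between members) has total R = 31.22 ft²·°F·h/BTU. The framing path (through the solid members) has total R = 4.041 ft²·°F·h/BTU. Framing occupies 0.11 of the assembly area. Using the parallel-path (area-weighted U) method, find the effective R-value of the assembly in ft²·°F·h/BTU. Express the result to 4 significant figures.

U_eff = 0.89/31.22 + 0.11/4.041 = 0.028507 + 0.027221 = 0.055728
R_eff = 1/U_eff = 17.944 ft²·°F·h/BTU

17.94 ft²·°F·h/BTU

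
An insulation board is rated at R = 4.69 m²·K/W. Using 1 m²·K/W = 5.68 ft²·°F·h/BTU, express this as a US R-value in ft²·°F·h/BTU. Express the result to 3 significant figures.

R_US = 4.69 × 5.68 = 26.64

26.6 ft²·°F·h/BTU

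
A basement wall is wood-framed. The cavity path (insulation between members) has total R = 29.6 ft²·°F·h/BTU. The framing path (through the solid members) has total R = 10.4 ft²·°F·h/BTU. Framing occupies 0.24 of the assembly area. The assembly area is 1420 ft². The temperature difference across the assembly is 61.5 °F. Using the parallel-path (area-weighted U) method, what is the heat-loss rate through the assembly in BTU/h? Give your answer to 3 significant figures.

U_eff = 0.76/29.6 + 0.24/10.4 = 0.02568 + 0.02308 = 0.04875
R_eff = 1/U_eff = 20.51 ft²·°F·h/BTU
Q = 1420 × 61.5 / 20.51 = 4258 BTU/h

4260 BTU/h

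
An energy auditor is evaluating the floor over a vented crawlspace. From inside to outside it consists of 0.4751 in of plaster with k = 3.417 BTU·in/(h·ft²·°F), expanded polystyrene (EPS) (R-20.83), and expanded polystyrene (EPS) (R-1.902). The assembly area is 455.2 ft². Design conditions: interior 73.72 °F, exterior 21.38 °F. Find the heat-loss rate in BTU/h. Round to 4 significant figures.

0.4751/3.417 = 0.13904
R_total = 0.13904 + 20.83 + 1.902 = 22.871 ft²·°F·h/BTU
Q = A·ΔT/R = 455.2 × (73.72 − 21.38) / 22.871 = 1041.7 BTU/h

1042 BTU/h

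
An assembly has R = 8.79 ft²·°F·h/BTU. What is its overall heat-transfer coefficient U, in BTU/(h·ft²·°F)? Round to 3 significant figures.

U = 1/R = 1/8.79 = 0.1138

0.114 BTU/(h·ft²·°F)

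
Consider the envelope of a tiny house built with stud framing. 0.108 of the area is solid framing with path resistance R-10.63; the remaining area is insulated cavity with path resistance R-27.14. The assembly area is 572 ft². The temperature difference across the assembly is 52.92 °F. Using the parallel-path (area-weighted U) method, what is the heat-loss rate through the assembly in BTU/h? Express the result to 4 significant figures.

U_eff = 0.892/27.14 + 0.108/10.63 = 0.032867 + 0.01016 = 0.043027
R_eff = 1/U_eff = 23.241 ft²·°F·h/BTU
Q = 572 × 52.92 / 23.241 = 1302.4 BTU/h

1302 BTU/h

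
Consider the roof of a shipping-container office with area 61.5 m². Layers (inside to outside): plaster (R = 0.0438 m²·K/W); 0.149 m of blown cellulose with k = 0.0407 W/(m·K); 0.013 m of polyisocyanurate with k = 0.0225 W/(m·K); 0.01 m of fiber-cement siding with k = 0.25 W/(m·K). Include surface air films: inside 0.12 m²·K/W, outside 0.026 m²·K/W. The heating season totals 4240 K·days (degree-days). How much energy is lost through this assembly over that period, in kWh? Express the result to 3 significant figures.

1400 kWh

0.149/0.0407 = 3.661
0.013/0.0225 = 0.5778
0.01/0.25 = 0.04
R_total = 0.12 + 0.0438 + 3.661 + 0.5778 + 0.04 + 0.026 = 4.469 m²·K/W
E = A × HDD × 24 / R / 1000 = 61.5 × 4240 × 24 / 4.469 / 1000 = 1401 kWh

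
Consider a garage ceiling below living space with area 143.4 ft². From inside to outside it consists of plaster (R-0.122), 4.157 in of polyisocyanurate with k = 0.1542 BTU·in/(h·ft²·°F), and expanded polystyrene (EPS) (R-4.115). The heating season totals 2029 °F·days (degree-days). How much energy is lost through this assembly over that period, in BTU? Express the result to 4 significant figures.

223800 BTU

4.157/0.1542 = 26.958
R_total = 0.122 + 26.958 + 4.115 = 31.195 ft²·°F·h/BTU
E = A × HDD × 24 / R = 143.4 × 2029 × 24 / 31.195 = 223850 BTU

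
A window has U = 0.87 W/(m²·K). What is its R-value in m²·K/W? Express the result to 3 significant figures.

R = 1/U = 1/0.87 = 1.149

1.15 m²·K/W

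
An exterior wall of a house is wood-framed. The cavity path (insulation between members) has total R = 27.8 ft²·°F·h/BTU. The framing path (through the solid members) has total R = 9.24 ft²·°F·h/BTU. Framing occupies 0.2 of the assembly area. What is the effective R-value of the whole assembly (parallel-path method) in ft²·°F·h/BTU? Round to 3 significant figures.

19.8 ft²·°F·h/BTU

U_eff = 0.8/27.8 + 0.2/9.24 = 0.02878 + 0.02165 = 0.05042
R_eff = 1/U_eff = 19.83 ft²·°F·h/BTU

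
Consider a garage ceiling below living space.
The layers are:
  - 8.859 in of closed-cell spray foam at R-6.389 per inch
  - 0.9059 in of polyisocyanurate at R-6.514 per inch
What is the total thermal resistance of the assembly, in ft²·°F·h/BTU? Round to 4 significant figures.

62.50 ft²·°F·h/BTU

8.859 × 6.389 = 56.6
0.9059 × 6.514 = 5.901
R_total = 56.6 + 5.901 = 62.501 ft²·°F·h/BTU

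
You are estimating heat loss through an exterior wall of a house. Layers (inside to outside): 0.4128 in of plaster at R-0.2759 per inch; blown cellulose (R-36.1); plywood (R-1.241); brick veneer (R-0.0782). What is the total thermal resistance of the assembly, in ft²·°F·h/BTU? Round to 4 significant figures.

0.4128 × 0.2759 = 0.11389
R_total = 0.11389 + 36.1 + 1.241 + 0.0782 = 37.533 ft²·°F·h/BTU

37.53 ft²·°F·h/BTU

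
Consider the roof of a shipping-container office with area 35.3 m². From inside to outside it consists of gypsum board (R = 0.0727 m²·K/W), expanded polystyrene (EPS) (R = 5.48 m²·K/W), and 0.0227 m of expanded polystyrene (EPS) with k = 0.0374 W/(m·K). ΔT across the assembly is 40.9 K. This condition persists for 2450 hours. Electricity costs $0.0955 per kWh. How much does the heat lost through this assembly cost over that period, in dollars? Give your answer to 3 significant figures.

0.0227/0.0374 = 0.607
R_total = 0.0727 + 5.48 + 0.607 = 6.16 m²·K/W
Q = 35.3 × 40.9 / 6.16 = 234.4 W
E = 234.4 W × 2450 h / 1000 = 574.3 kWh
Cost = 574.3 × 0.0955 = $54.84

54.8 dollars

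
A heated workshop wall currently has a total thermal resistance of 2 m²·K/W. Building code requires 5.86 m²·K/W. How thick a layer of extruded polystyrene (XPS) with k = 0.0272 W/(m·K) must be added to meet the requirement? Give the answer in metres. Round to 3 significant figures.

0.105 m

ΔR = 5.86 − 2 = 3.86 m²·K/W
L = ΔR × k = 3.86 × 0.0272 = 0.105 m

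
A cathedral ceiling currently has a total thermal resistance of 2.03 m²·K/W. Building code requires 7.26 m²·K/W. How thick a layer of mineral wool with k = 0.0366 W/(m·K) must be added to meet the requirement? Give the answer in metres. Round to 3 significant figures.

ΔR = 7.26 − 2.03 = 5.23 m²·K/W
L = ΔR × k = 5.23 × 0.0366 = 0.1914 m

0.191 m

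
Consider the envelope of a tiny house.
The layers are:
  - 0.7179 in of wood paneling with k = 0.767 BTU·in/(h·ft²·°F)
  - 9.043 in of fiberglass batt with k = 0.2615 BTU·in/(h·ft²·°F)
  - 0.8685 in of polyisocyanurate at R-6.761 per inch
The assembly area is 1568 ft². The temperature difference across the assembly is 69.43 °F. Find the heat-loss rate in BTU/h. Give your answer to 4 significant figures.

0.7179/0.767 = 0.93598
9.043/0.2615 = 34.581
0.8685 × 6.761 = 5.8719
R_total = 0.93598 + 34.581 + 5.8719 = 41.389 ft²·°F·h/BTU
Q = A·ΔT/R = 1568 × 69.43 / 41.389 = 2630.3 BTU/h

2630 BTU/h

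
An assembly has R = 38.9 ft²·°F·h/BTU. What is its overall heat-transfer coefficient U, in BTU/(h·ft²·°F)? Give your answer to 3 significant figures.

0.0257 BTU/(h·ft²·°F)

U = 1/R = 1/38.9 = 0.02571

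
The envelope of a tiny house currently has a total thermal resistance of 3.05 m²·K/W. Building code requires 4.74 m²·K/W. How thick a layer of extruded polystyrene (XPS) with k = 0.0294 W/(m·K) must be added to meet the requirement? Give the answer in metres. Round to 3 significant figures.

ΔR = 4.74 − 3.05 = 1.69 m²·K/W
L = ΔR × k = 1.69 × 0.0294 = 0.04969 m

0.0497 m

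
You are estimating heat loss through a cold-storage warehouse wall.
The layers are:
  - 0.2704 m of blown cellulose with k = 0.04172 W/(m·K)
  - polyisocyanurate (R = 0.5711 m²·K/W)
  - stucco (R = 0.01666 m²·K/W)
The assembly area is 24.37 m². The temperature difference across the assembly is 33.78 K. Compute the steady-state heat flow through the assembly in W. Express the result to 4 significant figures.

116.5 W

0.2704/0.04172 = 6.4813
R_total = 6.4813 + 0.5711 + 0.01666 = 7.0691 m²·K/W
Q = A·ΔT/R = 24.37 × 33.78 / 7.0691 = 116.45 W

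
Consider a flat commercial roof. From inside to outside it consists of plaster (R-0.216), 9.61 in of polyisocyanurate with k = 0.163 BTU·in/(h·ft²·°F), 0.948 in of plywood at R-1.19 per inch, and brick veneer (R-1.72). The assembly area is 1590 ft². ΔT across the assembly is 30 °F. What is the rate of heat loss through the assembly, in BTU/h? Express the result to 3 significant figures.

769 BTU/h

9.61/0.163 = 58.96
0.948 × 1.19 = 1.128
R_total = 0.216 + 58.96 + 1.128 + 1.72 = 62.02 ft²·°F·h/BTU
Q = A·ΔT/R = 1590 × 30 / 62.02 = 769.1 BTU/h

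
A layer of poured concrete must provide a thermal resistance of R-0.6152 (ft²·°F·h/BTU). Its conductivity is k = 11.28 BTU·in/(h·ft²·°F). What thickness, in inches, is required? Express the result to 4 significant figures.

L = R × k = 0.6152 × 11.28 = 6.9395 in

6.939 in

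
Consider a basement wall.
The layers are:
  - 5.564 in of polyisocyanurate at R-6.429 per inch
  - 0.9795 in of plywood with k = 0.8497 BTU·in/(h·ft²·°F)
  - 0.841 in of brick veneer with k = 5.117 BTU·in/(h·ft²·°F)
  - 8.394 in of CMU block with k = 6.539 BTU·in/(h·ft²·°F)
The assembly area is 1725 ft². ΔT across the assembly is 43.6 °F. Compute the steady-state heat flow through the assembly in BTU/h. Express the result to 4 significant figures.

1960 BTU/h

5.564 × 6.429 = 35.771
0.9795/0.8497 = 1.1528
0.841/5.117 = 0.16435
8.394/6.539 = 1.2837
R_total = 35.771 + 1.1528 + 0.16435 + 1.2837 = 38.372 ft²·°F·h/BTU
Q = A·ΔT/R = 1725 × 43.6 / 38.372 = 1960 BTU/h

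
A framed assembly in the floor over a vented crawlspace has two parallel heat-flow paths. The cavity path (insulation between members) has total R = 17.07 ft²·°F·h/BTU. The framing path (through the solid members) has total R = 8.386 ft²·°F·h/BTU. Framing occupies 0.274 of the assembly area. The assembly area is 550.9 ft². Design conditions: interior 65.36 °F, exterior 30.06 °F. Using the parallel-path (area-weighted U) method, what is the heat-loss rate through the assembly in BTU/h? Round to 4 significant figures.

1462 BTU/h

U_eff = 0.726/17.07 + 0.274/8.386 = 0.042531 + 0.032674 = 0.075204
R_eff = 1/U_eff = 13.297 ft²·°F·h/BTU
Q = 550.9 × (65.36 − 30.06) / 13.297 = 1462.5 BTU/h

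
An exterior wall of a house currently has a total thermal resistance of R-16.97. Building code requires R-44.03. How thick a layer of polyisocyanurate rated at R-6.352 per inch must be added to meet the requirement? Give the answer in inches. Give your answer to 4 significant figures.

4.260 in

ΔR = 44.03 − 16.97 = 27.06 ft²·°F·h/BTU
L = ΔR / (R/in) = 27.06/6.352 = 4.2601 in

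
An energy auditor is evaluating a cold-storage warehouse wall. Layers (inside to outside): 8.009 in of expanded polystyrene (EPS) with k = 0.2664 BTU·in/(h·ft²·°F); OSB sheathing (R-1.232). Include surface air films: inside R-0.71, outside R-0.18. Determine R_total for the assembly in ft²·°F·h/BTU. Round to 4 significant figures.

8.009/0.2664 = 30.064
R_total = 0.71 + 30.064 + 1.232 + 0.18 = 32.186 ft²·°F·h/BTU

32.19 ft²·°F·h/BTU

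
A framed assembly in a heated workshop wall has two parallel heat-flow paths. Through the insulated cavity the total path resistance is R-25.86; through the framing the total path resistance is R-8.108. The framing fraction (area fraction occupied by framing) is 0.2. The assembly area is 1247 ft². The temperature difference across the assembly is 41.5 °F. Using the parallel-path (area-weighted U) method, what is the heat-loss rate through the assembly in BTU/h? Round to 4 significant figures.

U_eff = 0.8/25.86 + 0.2/8.108 = 0.030936 + 0.024667 = 0.055603
R_eff = 1/U_eff = 17.985 ft²·°F·h/BTU
Q = 1247 × 41.5 / 17.985 = 2877.5 BTU/h

2877 BTU/h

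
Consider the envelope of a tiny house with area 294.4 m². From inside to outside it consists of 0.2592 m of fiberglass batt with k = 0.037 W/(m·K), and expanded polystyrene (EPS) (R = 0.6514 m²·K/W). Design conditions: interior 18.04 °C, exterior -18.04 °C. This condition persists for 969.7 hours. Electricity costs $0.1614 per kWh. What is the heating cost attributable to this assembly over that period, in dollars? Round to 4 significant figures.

217.1 dollars

0.2592/0.037 = 7.0054
R_total = 7.0054 + 0.6514 = 7.6568 m²·K/W
Q = 294.4 × (18.04 − (-18.04)) / 7.6568 = 1387.3 W
E = 1387.3 W × 969.7 h / 1000 = 1345.2 kWh
Cost = 1345.2 × 0.1614 = $217.12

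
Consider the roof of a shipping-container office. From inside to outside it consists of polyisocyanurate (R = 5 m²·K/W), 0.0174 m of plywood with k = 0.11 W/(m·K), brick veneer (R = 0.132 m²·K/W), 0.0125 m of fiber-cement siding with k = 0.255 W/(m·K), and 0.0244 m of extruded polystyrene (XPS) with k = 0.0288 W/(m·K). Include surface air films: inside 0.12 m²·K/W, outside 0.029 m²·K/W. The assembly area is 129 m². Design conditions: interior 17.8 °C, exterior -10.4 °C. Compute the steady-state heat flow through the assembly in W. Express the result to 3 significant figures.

574 W

0.0174/0.11 = 0.1582
0.0125/0.255 = 0.04902
0.0244/0.0288 = 0.8472
R_total = 0.12 + 5 + 0.1582 + 0.132 + 0.04902 + 0.8472 + 0.029 = 6.335 m²·K/W
Q = A·ΔT/R = 129 × (17.8 − (-10.4)) / 6.335 = 574.2 W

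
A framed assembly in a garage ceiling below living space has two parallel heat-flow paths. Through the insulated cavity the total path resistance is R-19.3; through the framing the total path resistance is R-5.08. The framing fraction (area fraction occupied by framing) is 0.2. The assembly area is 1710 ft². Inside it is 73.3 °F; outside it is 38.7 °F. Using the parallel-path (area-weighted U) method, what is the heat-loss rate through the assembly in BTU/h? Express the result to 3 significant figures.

U_eff = 0.8/19.3 + 0.2/5.08 = 0.04145 + 0.03937 = 0.08082
R_eff = 1/U_eff = 12.37 ft²·°F·h/BTU
Q = 1710 × (73.3 − 38.7) / 12.37 = 4782 BTU/h

4780 BTU/h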